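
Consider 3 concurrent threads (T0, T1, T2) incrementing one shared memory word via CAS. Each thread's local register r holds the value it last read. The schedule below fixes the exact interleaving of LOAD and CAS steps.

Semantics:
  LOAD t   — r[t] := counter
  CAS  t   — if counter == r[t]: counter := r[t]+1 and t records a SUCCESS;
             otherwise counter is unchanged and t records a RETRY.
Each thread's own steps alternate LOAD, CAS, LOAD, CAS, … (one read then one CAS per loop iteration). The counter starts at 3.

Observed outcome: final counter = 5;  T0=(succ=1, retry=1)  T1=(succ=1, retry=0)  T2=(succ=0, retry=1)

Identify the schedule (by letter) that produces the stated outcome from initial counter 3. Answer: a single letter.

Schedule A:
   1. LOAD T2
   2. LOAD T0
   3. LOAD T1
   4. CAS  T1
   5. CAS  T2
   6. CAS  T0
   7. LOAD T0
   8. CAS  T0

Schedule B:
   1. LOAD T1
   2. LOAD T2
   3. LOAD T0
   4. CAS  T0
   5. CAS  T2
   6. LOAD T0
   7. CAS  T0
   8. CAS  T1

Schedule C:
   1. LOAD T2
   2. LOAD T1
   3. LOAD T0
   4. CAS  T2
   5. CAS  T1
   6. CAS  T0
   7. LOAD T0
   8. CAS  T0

A

Run A:
1. LOAD T2 → mem=3 r[T2]=3 [LOAD]
2. LOAD T0 → mem=3 r[T0]=3 [LOAD]
3. LOAD T1 → mem=3 r[T1]=3 [LOAD]
4. CAS T1 → mem=4 r[T1]=3 [OK]
5. CAS T2 → mem=4 r[T2]=3 [RETRY]
6. CAS T0 → mem=4 r[T0]=3 [RETRY]
7. LOAD T0 → mem=4 r[T0]=4 [LOAD]
8. CAS T0 → mem=5 r[T0]=4 [OK]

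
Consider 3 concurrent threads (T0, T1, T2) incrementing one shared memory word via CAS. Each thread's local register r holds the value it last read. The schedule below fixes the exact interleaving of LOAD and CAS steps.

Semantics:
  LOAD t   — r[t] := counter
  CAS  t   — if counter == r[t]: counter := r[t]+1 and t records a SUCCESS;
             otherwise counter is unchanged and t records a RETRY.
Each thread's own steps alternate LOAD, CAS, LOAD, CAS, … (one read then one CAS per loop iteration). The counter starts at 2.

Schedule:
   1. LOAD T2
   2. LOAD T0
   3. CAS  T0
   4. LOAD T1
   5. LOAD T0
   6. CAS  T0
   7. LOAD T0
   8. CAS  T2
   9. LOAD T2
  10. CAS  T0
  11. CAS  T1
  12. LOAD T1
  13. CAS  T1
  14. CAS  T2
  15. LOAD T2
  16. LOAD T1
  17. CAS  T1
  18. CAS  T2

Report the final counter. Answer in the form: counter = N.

counter = 7

#1 T2 reads 2
#2 T0 reads 2
#3 T0 CAS(2→3) writes; counter now 3
#4 T1 reads 3
#5 T0 reads 3
#6 T0 CAS(3→4) writes; counter now 4
#7 T0 reads 4
#8 T2 CAS(2→3) fails; counter now 4
#9 T2 reads 4
#10 T0 CAS(4→5) writes; counter now 5
#11 T1 CAS(3→4) fails; counter now 5
#12 T1 reads 5
#13 T1 CAS(5→6) writes; counter now 6
#14 T2 CAS(4→5) fails; counter now 6
#15 T2 reads 6
#16 T1 reads 6
#17 T1 CAS(6→7) writes; counter now 7
#18 T2 CAS(6→7) fails; counter now 7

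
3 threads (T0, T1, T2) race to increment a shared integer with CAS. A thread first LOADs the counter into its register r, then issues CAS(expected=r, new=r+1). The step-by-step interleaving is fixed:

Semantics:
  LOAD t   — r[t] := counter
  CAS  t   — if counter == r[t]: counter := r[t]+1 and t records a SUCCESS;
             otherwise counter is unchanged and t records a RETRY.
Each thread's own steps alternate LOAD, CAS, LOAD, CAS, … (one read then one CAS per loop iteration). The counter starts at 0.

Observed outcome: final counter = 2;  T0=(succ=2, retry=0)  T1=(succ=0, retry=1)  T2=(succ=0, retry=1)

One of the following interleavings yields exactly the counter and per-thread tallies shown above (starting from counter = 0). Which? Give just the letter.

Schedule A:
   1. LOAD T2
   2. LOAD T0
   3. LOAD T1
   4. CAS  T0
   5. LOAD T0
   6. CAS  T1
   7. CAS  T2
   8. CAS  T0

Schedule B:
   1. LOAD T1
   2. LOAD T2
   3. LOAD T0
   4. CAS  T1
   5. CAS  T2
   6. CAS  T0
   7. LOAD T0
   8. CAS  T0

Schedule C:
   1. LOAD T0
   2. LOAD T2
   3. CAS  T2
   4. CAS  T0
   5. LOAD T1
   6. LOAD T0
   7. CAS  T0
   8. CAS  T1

A

Run A:
T2 LOAD — after: cnt=0, r=0 — load
T0 LOAD — after: cnt=0, r=0 — load
T1 LOAD — after: cnt=0, r=0 — load
T0 CAS — after: cnt=1, r=0 — ok
T0 LOAD — after: cnt=1, r=1 — load
T1 CAS — after: cnt=1, r=0 — retry
T2 CAS — after: cnt=1, r=0 — retry
T0 CAS — after: cnt=2, r=1 — ok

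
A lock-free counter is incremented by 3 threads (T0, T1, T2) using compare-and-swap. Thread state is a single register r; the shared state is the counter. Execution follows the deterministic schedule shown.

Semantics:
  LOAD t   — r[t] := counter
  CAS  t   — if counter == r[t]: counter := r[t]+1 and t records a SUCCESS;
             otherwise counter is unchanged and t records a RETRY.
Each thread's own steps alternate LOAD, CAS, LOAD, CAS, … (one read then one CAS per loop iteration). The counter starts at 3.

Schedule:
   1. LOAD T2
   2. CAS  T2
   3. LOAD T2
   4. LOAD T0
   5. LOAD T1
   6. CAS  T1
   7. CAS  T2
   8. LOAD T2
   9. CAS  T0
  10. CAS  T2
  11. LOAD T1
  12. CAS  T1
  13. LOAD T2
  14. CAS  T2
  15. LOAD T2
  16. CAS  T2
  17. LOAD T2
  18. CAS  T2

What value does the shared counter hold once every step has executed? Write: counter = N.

T2 LOAD — after: cnt=3, r=3 — load
T2 CAS — after: cnt=4, r=3 — ok
T2 LOAD — after: cnt=4, r=4 — load
T0 LOAD — after: cnt=4, r=4 — load
T1 LOAD — after: cnt=4, r=4 — load
T1 CAS — after: cnt=5, r=4 — ok
T2 CAS — after: cnt=5, r=4 — retry
T2 LOAD — after: cnt=5, r=5 — load
T0 CAS — after: cnt=5, r=4 — retry
T2 CAS — after: cnt=6, r=5 — ok
T1 LOAD — after: cnt=6, r=6 — load
T1 CAS — after: cnt=7, r=6 — ok
T2 LOAD — after: cnt=7, r=7 — load
T2 CAS — after: cnt=8, r=7 — ok
T2 LOAD — after: cnt=8, r=8 — load
T2 CAS — after: cnt=9, r=8 — ok
T2 LOAD — after: cnt=9, r=9 — load
T2 CAS — after: cnt=10, r=9 — ok

counter = 10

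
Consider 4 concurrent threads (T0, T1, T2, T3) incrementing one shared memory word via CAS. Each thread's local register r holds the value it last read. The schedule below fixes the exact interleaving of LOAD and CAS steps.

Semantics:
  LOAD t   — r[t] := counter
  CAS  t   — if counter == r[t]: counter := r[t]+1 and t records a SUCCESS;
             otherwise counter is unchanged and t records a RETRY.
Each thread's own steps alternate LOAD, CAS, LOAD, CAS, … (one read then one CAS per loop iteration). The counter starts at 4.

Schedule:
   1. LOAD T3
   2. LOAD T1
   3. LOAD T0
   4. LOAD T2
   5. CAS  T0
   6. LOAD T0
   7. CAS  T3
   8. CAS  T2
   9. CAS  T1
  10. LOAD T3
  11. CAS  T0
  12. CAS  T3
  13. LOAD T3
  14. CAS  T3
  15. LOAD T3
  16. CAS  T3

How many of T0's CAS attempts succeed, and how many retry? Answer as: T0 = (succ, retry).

#1 T3 reads 4
#2 T1 reads 4
#3 T0 reads 4
#4 T2 reads 4
#5 T0 CAS(4→5) writes; counter now 5
#6 T0 reads 5
#7 T3 CAS(4→5) fails; counter now 5
#8 T2 CAS(4→5) fails; counter now 5
#9 T1 CAS(4→5) fails; counter now 5
#10 T3 reads 5
#11 T0 CAS(5→6) writes; counter now 6
#12 T3 CAS(5→6) fails; counter now 6
#13 T3 reads 6
#14 T3 CAS(6→7) writes; counter now 7
#15 T3 reads 7
#16 T3 CAS(7→8) writes; counter now 8

T0 = (2, 0)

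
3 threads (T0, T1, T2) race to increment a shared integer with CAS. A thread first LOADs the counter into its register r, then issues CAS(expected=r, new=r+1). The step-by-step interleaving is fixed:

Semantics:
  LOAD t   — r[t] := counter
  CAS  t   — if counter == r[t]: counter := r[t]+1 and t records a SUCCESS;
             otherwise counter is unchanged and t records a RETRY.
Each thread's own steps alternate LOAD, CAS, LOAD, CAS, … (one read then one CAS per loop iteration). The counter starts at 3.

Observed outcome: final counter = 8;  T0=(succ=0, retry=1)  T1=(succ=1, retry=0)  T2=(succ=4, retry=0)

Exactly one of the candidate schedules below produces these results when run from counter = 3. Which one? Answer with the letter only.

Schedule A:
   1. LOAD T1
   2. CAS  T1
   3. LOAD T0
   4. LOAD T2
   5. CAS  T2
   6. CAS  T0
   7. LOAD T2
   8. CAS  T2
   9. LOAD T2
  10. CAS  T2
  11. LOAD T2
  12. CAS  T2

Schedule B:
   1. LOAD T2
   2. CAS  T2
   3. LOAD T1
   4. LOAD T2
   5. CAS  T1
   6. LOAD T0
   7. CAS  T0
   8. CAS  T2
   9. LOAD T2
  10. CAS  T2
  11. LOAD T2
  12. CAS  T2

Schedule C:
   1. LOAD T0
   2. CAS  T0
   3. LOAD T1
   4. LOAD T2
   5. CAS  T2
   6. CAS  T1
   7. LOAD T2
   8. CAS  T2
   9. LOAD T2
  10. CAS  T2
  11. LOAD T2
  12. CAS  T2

A

Run A:
T1 LOAD — after: cnt=3, r=3 — load
T1 CAS — after: cnt=4, r=3 — ok
T0 LOAD — after: cnt=4, r=4 — load
T2 LOAD — after: cnt=4, r=4 — load
T2 CAS — after: cnt=5, r=4 — ok
T0 CAS — after: cnt=5, r=4 — retry
T2 LOAD — after: cnt=5, r=5 — load
T2 CAS — after: cnt=6, r=5 — ok
T2 LOAD — after: cnt=6, r=6 — load
T2 CAS — after: cnt=7, r=6 — ok
T2 LOAD — after: cnt=7, r=7 — load
T2 CAS — after: cnt=8, r=7 — ok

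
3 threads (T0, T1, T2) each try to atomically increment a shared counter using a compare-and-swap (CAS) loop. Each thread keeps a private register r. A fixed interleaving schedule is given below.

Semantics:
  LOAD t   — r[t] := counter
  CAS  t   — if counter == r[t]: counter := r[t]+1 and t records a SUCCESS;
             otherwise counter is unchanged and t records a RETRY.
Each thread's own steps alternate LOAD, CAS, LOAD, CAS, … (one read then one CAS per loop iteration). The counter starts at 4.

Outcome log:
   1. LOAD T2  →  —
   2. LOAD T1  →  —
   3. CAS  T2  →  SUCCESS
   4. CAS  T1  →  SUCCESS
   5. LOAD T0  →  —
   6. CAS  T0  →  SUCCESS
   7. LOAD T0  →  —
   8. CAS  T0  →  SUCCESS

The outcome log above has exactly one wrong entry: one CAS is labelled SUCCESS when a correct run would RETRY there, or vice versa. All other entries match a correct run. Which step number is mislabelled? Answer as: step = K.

step = 4

Reference trace:
1. LOAD T2 → mem=4 r[T2]=4 [LOAD]
2. LOAD T1 → mem=4 r[T1]=4 [LOAD]
3. CAS T2 → mem=5 r[T2]=4 [OK]
4. CAS T1 → mem=5 r[T1]=4 [RETRY]
5. LOAD T0 → mem=5 r[T0]=5 [LOAD]
6. CAS T0 → mem=6 r[T0]=5 [OK]
7. LOAD T0 → mem=6 r[T0]=6 [LOAD]
8. CAS T0 → mem=7 r[T0]=6 [OK]
Log disagrees first at step 4.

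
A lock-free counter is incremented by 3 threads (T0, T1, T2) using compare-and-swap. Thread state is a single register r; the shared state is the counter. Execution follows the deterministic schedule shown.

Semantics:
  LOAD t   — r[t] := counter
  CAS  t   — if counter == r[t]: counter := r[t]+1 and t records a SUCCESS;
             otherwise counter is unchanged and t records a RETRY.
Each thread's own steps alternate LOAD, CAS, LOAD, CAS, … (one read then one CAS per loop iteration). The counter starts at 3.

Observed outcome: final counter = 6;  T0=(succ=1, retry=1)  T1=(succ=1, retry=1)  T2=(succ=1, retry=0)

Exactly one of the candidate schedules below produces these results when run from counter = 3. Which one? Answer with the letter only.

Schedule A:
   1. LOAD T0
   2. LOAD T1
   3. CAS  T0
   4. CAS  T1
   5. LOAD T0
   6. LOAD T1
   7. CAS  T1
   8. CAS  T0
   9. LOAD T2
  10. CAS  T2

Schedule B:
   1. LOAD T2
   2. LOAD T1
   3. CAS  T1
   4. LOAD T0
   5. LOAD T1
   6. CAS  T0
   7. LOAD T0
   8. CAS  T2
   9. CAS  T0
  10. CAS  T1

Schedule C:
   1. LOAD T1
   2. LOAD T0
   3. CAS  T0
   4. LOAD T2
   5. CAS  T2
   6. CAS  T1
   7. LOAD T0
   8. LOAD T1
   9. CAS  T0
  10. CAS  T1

Tracing schedule A:
1. LOAD T0 → mem=3 r[T0]=3 [LOAD]
2. LOAD T1 → mem=3 r[T1]=3 [LOAD]
3. CAS T0 → mem=4 r[T0]=3 [OK]
4. CAS T1 → mem=4 r[T1]=3 [RETRY]
5. LOAD T0 → mem=4 r[T0]=4 [LOAD]
6. LOAD T1 → mem=4 r[T1]=4 [LOAD]
7. CAS T1 → mem=5 r[T1]=4 [OK]
8. CAS T0 → mem=5 r[T0]=4 [RETRY]
9. LOAD T2 → mem=5 r[T2]=5 [LOAD]
10. CAS T2 → mem=6 r[T2]=5 [OK]

A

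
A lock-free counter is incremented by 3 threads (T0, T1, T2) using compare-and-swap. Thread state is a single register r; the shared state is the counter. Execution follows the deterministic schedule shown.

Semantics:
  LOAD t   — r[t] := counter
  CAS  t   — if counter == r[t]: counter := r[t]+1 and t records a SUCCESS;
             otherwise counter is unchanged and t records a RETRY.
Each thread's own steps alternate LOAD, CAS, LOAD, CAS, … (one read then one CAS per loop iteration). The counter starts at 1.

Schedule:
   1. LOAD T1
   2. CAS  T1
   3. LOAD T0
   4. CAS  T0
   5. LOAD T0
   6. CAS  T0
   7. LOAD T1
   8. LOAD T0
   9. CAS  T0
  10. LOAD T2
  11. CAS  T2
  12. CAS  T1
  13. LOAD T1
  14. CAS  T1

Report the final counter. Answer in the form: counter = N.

[1] T1.load  rd  (counter 1, T1.r 1)
[2] T1.cas  hit  (counter 2, T1.r 1)
[3] T0.load  rd  (counter 2, T0.r 2)
[4] T0.cas  hit  (counter 3, T0.r 2)
[5] T0.load  rd  (counter 3, T0.r 3)
[6] T0.cas  hit  (counter 4, T0.r 3)
[7] T1.load  rd  (counter 4, T1.r 4)
[8] T0.load  rd  (counter 4, T0.r 4)
[9] T0.cas  hit  (counter 5, T0.r 4)
[10] T2.load  rd  (counter 5, T2.r 5)
[11] T2.cas  hit  (counter 6, T2.r 5)
[12] T1.cas  miss  (counter 6, T1.r 4)
[13] T1.load  rd  (counter 6, T1.r 6)
[14] T1.cas  hit  (counter 7, T1.r 6)

counter = 7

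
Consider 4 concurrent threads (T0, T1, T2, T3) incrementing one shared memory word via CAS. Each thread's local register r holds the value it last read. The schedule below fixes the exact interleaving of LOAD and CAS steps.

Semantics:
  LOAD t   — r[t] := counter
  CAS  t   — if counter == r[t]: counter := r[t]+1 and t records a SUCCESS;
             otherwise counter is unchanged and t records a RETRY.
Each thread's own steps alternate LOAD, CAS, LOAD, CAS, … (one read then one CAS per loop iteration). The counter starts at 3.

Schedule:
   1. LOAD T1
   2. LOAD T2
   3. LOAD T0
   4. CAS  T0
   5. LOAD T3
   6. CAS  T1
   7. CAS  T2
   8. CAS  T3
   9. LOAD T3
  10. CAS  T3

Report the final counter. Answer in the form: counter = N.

counter = 6

#1 T1 reads 3
#2 T2 reads 3
#3 T0 reads 3
#4 T0 CAS(3→4) writes; counter now 4
#5 T3 reads 4
#6 T1 CAS(3→4) fails; counter now 4
#7 T2 CAS(3→4) fails; counter now 4
#8 T3 CAS(4→5) writes; counter now 5
#9 T3 reads 5
#10 T3 CAS(5→6) writes; counter now 6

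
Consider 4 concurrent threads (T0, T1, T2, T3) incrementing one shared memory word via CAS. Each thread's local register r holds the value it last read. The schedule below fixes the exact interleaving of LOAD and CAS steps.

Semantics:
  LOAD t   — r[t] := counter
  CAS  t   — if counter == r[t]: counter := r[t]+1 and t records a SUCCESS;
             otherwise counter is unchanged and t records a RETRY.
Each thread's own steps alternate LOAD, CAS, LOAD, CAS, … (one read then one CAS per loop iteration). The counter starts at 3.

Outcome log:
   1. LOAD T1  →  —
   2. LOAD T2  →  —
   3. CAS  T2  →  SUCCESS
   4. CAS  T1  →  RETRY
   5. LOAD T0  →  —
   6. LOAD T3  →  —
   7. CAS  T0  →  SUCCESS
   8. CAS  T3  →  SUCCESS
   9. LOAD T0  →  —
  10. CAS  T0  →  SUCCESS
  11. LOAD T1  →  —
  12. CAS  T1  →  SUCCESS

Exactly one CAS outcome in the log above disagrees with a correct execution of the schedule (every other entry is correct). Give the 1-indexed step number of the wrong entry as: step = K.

Correct run:
T1 LOAD — after: cnt=3, r=3 — load
T2 LOAD — after: cnt=3, r=3 — load
T2 CAS — after: cnt=4, r=3 — ok
T1 CAS — after: cnt=4, r=3 — retry
T0 LOAD — after: cnt=4, r=4 — load
T3 LOAD — after: cnt=4, r=4 — load
T0 CAS — after: cnt=5, r=4 — ok
T3 CAS — after: cnt=5, r=4 — retry
T0 LOAD — after: cnt=5, r=5 — load
T0 CAS — after: cnt=6, r=5 — ok
T1 LOAD — after: cnt=6, r=6 — load
T1 CAS — after: cnt=7, r=6 — ok
Mismatch at 8.

step = 8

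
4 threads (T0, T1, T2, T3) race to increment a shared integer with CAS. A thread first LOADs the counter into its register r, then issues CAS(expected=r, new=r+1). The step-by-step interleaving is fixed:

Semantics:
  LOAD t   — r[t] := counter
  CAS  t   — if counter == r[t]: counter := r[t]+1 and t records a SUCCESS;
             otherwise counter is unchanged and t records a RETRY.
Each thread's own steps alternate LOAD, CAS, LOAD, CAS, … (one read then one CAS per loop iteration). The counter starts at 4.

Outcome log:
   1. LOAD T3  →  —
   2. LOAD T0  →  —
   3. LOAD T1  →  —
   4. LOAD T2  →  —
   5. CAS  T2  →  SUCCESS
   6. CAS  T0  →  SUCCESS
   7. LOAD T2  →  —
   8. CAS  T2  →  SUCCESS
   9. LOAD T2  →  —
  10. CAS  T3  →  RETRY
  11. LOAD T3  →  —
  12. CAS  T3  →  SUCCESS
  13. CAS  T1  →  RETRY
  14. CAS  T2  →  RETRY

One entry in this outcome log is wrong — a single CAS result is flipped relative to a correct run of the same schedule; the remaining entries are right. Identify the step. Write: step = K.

step = 6

Reference trace:
1. LOAD T3 → mem=4 r[T3]=4 [LOAD]
2. LOAD T0 → mem=4 r[T0]=4 [LOAD]
3. LOAD T1 → mem=4 r[T1]=4 [LOAD]
4. LOAD T2 → mem=4 r[T2]=4 [LOAD]
5. CAS T2 → mem=5 r[T2]=4 [OK]
6. CAS T0 → mem=5 r[T0]=4 [RETRY]
7. LOAD T2 → mem=5 r[T2]=5 [LOAD]
8. CAS T2 → mem=6 r[T2]=5 [OK]
9. LOAD T2 → mem=6 r[T2]=6 [LOAD]
10. CAS T3 → mem=6 r[T3]=4 [RETRY]
11. LOAD T3 → mem=6 r[T3]=6 [LOAD]
12. CAS T3 → mem=7 r[T3]=6 [OK]
13. CAS T1 → mem=7 r[T1]=4 [RETRY]
14. CAS T2 → mem=7 r[T2]=6 [RETRY]
Log disagrees first at step 6.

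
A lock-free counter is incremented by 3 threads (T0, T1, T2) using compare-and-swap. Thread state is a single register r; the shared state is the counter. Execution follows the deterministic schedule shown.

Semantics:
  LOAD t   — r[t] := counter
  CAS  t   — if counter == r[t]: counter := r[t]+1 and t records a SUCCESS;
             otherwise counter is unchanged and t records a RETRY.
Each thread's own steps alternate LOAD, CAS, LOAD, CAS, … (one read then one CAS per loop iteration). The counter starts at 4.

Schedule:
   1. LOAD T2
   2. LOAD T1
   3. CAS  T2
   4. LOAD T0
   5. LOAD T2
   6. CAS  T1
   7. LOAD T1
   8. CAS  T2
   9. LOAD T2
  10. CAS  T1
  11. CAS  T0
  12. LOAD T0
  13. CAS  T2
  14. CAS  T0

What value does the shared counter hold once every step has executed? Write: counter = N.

   1) LOAD T2:  M=4  r_T2=4
   2) LOAD T1:  M=4  r_T1=4
   3) CAS  T2:  M=5  r_T2=4 ✓
   4) LOAD T0:  M=5  r_T0=5
   5) LOAD T2:  M=5  r_T2=5
   6) CAS  T1:  M=5  r_T1=4 ✗
   7) LOAD T1:  M=5  r_T1=5
   8) CAS  T2:  M=6  r_T2=5 ✓
   9) LOAD T2:  M=6  r_T2=6
  10) CAS  T1:  M=6  r_T1=5 ✗
  11) CAS  T0:  M=6  r_T0=5 ✗
  12) LOAD T0:  M=6  r_T0=6
  13) CAS  T2:  M=7  r_T2=6 ✓
  14) CAS  T0:  M=7  r_T0=6 ✗

counter = 7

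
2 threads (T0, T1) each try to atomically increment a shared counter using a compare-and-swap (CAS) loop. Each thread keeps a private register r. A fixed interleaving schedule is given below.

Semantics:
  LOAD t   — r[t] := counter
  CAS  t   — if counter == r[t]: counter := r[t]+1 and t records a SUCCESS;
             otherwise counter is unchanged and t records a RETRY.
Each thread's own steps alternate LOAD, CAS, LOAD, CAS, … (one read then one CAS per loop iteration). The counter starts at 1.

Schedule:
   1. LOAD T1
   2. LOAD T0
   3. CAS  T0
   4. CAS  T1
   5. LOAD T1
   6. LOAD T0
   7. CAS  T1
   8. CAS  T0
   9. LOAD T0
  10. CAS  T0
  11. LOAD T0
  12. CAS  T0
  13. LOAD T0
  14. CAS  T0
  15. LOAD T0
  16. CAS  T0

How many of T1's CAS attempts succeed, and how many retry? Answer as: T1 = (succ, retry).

T1 = (1, 1)

T1 LOAD — after: cnt=1, r=1 — load
T0 LOAD — after: cnt=1, r=1 — load
T0 CAS — after: cnt=2, r=1 — ok
T1 CAS — after: cnt=2, r=1 — retry
T1 LOAD — after: cnt=2, r=2 — load
T0 LOAD — after: cnt=2, r=2 — load
T1 CAS — after: cnt=3, r=2 — ok
T0 CAS — after: cnt=3, r=2 — retry
T0 LOAD — after: cnt=3, r=3 — load
T0 CAS — after: cnt=4, r=3 — ok
T0 LOAD — after: cnt=4, r=4 — load
T0 CAS — after: cnt=5, r=4 — ok
T0 LOAD — after: cnt=5, r=5 — load
T0 CAS — after: cnt=6, r=5 — ok
T0 LOAD — after: cnt=6, r=6 — load
T0 CAS — after: cnt=7, r=6 — ok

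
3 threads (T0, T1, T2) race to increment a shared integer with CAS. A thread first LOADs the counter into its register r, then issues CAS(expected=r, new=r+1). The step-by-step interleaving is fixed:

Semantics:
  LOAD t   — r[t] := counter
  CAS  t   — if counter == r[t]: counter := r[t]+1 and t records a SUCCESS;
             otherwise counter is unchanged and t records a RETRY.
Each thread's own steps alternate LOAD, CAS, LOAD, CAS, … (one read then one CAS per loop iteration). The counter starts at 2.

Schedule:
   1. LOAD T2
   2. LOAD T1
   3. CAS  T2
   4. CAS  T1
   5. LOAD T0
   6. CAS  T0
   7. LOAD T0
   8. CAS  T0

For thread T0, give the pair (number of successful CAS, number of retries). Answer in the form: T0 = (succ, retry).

T0 = (2, 0)

1. LOAD T2 → mem=2 r[T2]=2 [LOAD]
2. LOAD T1 → mem=2 r[T1]=2 [LOAD]
3. CAS T2 → mem=3 r[T2]=2 [OK]
4. CAS T1 → mem=3 r[T1]=2 [RETRY]
5. LOAD T0 → mem=3 r[T0]=3 [LOAD]
6. CAS T0 → mem=4 r[T0]=3 [OK]
7. LOAD T0 → mem=4 r[T0]=4 [LOAD]
8. CAS T0 → mem=5 r[T0]=4 [OK]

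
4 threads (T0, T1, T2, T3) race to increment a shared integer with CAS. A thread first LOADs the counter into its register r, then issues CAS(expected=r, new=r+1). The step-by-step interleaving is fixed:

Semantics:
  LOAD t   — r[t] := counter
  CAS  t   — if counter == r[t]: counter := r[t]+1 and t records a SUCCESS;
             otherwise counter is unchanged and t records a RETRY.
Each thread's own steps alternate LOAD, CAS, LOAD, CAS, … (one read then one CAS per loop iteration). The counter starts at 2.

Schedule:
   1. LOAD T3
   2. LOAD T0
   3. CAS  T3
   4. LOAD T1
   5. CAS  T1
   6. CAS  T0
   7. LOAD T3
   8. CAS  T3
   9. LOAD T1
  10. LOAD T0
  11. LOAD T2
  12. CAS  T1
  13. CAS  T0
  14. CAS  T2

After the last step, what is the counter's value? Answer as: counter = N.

counter = 6

T3 LOAD — after: cnt=2, r=2 — load
T0 LOAD — after: cnt=2, r=2 — load
T3 CAS — after: cnt=3, r=2 — ok
T1 LOAD — after: cnt=3, r=3 — load
T1 CAS — after: cnt=4, r=3 — ok
T0 CAS — after: cnt=4, r=2 — retry
T3 LOAD — after: cnt=4, r=4 — load
T3 CAS — after: cnt=5, r=4 — ok
T1 LOAD — after: cnt=5, r=5 — load
T0 LOAD — after: cnt=5, r=5 — load
T2 LOAD — after: cnt=5, r=5 — load
T1 CAS — after: cnt=6, r=5 — ok
T0 CAS — after: cnt=6, r=5 — retry
T2 CAS — after: cnt=6, r=5 — retry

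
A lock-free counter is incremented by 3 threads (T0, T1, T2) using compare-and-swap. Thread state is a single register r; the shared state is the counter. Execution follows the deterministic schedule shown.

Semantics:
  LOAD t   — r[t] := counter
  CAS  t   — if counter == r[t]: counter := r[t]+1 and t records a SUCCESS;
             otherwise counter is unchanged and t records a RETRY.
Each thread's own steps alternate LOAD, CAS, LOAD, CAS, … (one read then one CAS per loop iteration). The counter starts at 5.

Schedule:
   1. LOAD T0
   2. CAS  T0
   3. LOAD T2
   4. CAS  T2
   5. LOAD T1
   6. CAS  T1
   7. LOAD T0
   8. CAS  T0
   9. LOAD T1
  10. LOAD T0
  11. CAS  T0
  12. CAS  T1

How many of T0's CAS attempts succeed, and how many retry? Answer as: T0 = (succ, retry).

T0 LOAD — after: cnt=5, r=5 — load
T0 CAS — after: cnt=6, r=5 — ok
T2 LOAD — after: cnt=6, r=6 — load
T2 CAS — after: cnt=7, r=6 — ok
T1 LOAD — after: cnt=7, r=7 — load
T1 CAS — after: cnt=8, r=7 — ok
T0 LOAD — after: cnt=8, r=8 — load
T0 CAS — after: cnt=9, r=8 — ok
T1 LOAD — after: cnt=9, r=9 — load
T0 LOAD — after: cnt=9, r=9 — load
T0 CAS — after: cnt=10, r=9 — ok
T1 CAS — after: cnt=10, r=9 — retry

T0 = (3, 0)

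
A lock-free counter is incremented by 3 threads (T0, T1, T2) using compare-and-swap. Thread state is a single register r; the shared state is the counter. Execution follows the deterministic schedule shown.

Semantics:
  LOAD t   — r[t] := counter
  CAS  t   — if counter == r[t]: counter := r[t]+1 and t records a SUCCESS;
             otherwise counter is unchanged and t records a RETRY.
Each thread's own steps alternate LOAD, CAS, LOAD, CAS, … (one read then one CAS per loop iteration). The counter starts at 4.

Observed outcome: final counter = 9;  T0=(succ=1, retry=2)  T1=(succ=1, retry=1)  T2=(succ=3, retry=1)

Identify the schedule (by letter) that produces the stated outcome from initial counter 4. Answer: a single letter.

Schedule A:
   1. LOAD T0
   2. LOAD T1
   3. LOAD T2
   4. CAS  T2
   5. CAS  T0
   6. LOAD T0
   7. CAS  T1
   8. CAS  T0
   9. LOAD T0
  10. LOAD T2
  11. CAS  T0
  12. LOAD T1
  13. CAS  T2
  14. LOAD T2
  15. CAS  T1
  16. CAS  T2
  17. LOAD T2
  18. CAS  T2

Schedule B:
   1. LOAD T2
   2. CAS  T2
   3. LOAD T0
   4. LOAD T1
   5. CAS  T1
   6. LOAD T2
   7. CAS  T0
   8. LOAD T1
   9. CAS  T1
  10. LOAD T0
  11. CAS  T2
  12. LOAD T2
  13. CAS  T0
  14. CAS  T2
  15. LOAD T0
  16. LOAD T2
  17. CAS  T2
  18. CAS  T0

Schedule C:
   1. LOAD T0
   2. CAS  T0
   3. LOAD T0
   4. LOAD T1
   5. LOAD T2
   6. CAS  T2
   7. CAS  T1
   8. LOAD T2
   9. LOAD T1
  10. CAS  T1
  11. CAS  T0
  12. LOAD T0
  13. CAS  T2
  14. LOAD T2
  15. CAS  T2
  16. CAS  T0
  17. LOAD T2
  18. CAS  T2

Tracing schedule C:
step 1: T0 LOAD ⇒ load; ctr=4 reg=4
step 2: T0 CAS ⇒ ok; ctr=5 reg=4
step 3: T0 LOAD ⇒ load; ctr=5 reg=5
step 4: T1 LOAD ⇒ load; ctr=5 reg=5
step 5: T2 LOAD ⇒ load; ctr=5 reg=5
step 6: T2 CAS ⇒ ok; ctr=6 reg=5
step 7: T1 CAS ⇒ retry; ctr=6 reg=5
step 8: T2 LOAD ⇒ load; ctr=6 reg=6
step 9: T1 LOAD ⇒ load; ctr=6 reg=6
step 10: T1 CAS ⇒ ok; ctr=7 reg=6
step 11: T0 CAS ⇒ retry; ctr=7 reg=5
step 12: T0 LOAD ⇒ load; ctr=7 reg=7
step 13: T2 CAS ⇒ retry; ctr=7 reg=6
step 14: T2 LOAD ⇒ load; ctr=7 reg=7
step 15: T2 CAS ⇒ ok; ctr=8 reg=7
step 16: T0 CAS ⇒ retry; ctr=8 reg=7
step 17: T2 LOAD ⇒ load; ctr=8 reg=8
step 18: T2 CAS ⇒ ok; ctr=9 reg=8

C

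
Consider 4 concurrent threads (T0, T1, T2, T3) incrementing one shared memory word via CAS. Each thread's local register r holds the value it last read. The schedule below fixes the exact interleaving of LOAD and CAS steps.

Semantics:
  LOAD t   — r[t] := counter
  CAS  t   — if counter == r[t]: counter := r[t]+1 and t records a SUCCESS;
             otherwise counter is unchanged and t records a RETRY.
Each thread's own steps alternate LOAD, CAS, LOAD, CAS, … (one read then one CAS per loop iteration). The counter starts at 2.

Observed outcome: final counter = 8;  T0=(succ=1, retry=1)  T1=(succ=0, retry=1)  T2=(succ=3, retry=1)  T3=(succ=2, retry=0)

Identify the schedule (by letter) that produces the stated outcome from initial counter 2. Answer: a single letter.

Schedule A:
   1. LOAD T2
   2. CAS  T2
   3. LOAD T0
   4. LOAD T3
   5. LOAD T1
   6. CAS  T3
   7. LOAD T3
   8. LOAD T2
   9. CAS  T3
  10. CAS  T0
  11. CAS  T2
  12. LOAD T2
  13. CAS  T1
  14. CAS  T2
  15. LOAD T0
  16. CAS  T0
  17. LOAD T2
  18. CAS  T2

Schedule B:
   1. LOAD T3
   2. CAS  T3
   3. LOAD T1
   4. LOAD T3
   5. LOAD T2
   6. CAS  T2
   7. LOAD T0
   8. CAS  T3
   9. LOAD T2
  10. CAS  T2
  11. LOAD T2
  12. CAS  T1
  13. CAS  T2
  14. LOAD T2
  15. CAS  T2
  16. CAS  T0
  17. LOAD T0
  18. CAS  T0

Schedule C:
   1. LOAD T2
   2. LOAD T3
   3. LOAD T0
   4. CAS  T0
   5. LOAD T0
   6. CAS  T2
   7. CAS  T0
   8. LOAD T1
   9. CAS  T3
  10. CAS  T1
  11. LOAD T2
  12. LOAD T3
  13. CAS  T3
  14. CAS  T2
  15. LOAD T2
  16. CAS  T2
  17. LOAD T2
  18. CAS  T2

Run A:
[1] T2.load  rd  (counter 2, T2.r 2)
[2] T2.cas  hit  (counter 3, T2.r 2)
[3] T0.load  rd  (counter 3, T0.r 3)
[4] T3.load  rd  (counter 3, T3.r 3)
[5] T1.load  rd  (counter 3, T1.r 3)
[6] T3.cas  hit  (counter 4, T3.r 3)
[7] T3.load  rd  (counter 4, T3.r 4)
[8] T2.load  rd  (counter 4, T2.r 4)
[9] T3.cas  hit  (counter 5, T3.r 4)
[10] T0.cas  miss  (counter 5, T0.r 3)
[11] T2.cas  miss  (counter 5, T2.r 4)
[12] T2.load  rd  (counter 5, T2.r 5)
[13] T1.cas  miss  (counter 5, T1.r 3)
[14] T2.cas  hit  (counter 6, T2.r 5)
[15] T0.load  rd  (counter 6, T0.r 6)
[16] T0.cas  hit  (counter 7, T0.r 6)
[17] T2.load  rd  (counter 7, T2.r 7)
[18] T2.cas  hit  (counter 8, T2.r 7)

A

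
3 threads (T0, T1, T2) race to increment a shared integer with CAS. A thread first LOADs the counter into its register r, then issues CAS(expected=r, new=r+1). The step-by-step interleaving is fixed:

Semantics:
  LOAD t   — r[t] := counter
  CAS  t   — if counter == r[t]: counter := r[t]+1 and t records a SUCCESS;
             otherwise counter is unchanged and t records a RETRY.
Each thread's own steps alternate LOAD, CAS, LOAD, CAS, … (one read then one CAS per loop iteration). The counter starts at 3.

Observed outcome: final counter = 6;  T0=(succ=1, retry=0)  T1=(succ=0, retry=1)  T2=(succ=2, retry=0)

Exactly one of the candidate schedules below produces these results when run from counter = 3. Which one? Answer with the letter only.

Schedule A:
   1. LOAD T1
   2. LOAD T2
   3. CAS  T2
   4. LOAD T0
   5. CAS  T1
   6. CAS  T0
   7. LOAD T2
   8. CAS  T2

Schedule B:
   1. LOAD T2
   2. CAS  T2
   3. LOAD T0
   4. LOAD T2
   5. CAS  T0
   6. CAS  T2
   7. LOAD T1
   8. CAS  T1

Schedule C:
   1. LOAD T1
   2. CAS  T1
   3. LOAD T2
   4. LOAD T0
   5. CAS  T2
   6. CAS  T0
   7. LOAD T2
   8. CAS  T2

A

Simulating candidate A:
T1 LOAD — after: cnt=3, r=3 — load
T2 LOAD — after: cnt=3, r=3 — load
T2 CAS — after: cnt=4, r=3 — ok
T0 LOAD — after: cnt=4, r=4 — load
T1 CAS — after: cnt=4, r=3 — retry
T0 CAS — after: cnt=5, r=4 — ok
T2 LOAD — after: cnt=5, r=5 — load
T2 CAS — after: cnt=6, r=5 — ok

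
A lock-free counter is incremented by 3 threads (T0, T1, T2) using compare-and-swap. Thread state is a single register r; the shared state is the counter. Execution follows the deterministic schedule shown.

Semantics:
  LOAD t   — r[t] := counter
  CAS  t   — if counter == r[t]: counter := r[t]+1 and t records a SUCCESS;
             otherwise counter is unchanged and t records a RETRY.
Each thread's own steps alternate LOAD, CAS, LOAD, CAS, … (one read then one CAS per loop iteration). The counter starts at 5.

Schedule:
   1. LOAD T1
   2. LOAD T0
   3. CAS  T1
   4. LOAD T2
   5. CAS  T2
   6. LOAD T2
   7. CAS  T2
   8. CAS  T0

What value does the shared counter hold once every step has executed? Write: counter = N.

counter = 8

1. LOAD T1 → mem=5 r[T1]=5 [LOAD]
2. LOAD T0 → mem=5 r[T0]=5 [LOAD]
3. CAS T1 → mem=6 r[T1]=5 [OK]
4. LOAD T2 → mem=6 r[T2]=6 [LOAD]
5. CAS T2 → mem=7 r[T2]=6 [OK]
6. LOAD T2 → mem=7 r[T2]=7 [LOAD]
7. CAS T2 → mem=8 r[T2]=7 [OK]
8. CAS T0 → mem=8 r[T0]=5 [RETRY]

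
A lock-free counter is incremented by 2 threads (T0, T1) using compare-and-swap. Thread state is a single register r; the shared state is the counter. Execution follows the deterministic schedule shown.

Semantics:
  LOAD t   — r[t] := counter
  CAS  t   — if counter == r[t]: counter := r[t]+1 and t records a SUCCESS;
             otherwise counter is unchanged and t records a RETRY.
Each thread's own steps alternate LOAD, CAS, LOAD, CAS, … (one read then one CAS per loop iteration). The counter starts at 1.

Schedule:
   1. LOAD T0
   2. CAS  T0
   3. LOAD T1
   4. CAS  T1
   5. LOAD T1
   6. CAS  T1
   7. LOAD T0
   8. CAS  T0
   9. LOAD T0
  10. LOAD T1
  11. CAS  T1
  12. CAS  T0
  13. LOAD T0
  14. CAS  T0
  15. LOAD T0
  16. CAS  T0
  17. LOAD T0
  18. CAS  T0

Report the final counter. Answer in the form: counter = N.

1. LOAD T0 → mem=1 r[T0]=1 [LOAD]
2. CAS T0 → mem=2 r[T0]=1 [OK]
3. LOAD T1 → mem=2 r[T1]=2 [LOAD]
4. CAS T1 → mem=3 r[T1]=2 [OK]
5. LOAD T1 → mem=3 r[T1]=3 [LOAD]
6. CAS T1 → mem=4 r[T1]=3 [OK]
7. LOAD T0 → mem=4 r[T0]=4 [LOAD]
8. CAS T0 → mem=5 r[T0]=4 [OK]
9. LOAD T0 → mem=5 r[T0]=5 [LOAD]
10. LOAD T1 → mem=5 r[T1]=5 [LOAD]
11. CAS T1 → mem=6 r[T1]=5 [OK]
12. CAS T0 → mem=6 r[T0]=5 [RETRY]
13. LOAD T0 → mem=6 r[T0]=6 [LOAD]
14. CAS T0 → mem=7 r[T0]=6 [OK]
15. LOAD T0 → mem=7 r[T0]=7 [LOAD]
16. CAS T0 → mem=8 r[T0]=7 [OK]
17. LOAD T0 → mem=8 r[T0]=8 [LOAD]
18. CAS T0 → mem=9 r[T0]=8 [OK]

counter = 9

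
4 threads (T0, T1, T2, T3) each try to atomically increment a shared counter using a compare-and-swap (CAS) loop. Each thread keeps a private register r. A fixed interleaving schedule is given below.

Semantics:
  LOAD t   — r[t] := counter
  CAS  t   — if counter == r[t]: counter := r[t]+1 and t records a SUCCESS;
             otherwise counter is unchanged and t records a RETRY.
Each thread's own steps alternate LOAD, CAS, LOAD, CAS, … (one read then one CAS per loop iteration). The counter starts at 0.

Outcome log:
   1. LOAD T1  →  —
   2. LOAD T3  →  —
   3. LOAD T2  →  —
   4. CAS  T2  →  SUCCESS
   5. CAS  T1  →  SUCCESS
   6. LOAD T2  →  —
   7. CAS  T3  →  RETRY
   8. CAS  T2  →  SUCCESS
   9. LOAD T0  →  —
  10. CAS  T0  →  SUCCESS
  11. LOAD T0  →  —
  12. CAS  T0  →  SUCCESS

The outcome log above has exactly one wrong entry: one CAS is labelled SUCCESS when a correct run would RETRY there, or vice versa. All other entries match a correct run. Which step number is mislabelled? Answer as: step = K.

Correct run:
   1) LOAD T1:  M=0  r_T1=0
   2) LOAD T3:  M=0  r_T3=0
   3) LOAD T2:  M=0  r_T2=0
   4) CAS  T2:  M=1  r_T2=0 ✓
   5) CAS  T1:  M=1  r_T1=0 ✗
   6) LOAD T2:  M=1  r_T2=1
   7) CAS  T3:  M=1  r_T3=0 ✗
   8) CAS  T2:  M=2  r_T2=1 ✓
   9) LOAD T0:  M=2  r_T0=2
  10) CAS  T0:  M=3  r_T0=2 ✓
  11) LOAD T0:  M=3  r_T0=3
  12) CAS  T0:  M=4  r_T0=3 ✓
Mismatch at 5.

step = 5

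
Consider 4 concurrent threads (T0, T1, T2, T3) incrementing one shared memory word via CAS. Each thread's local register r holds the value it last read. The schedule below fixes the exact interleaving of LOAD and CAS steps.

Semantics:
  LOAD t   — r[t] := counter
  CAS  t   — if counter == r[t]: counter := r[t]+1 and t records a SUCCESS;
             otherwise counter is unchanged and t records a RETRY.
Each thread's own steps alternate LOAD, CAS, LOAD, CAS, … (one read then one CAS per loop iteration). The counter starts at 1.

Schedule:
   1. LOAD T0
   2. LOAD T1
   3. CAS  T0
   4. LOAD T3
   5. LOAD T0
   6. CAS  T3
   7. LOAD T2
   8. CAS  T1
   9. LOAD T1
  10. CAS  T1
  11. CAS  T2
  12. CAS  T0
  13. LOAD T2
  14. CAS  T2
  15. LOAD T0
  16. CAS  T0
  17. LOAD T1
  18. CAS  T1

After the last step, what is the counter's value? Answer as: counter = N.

   1) LOAD T0:  M=1  r_T0=1
   2) LOAD T1:  M=1  r_T1=1
   3) CAS  T0:  M=2  r_T0=1 ✓
   4) LOAD T3:  M=2  r_T3=2
   5) LOAD T0:  M=2  r_T0=2
   6) CAS  T3:  M=3  r_T3=2 ✓
   7) LOAD T2:  M=3  r_T2=3
   8) CAS  T1:  M=3  r_T1=1 ✗
   9) LOAD T1:  M=3  r_T1=3
  10) CAS  T1:  M=4  r_T1=3 ✓
  11) CAS  T2:  M=4  r_T2=3 ✗
  12) CAS  T0:  M=4  r_T0=2 ✗
  13) LOAD T2:  M=4  r_T2=4
  14) CAS  T2:  M=5  r_T2=4 ✓
  15) LOAD T0:  M=5  r_T0=5
  16) CAS  T0:  M=6  r_T0=5 ✓
  17) LOAD T1:  M=6  r_T1=6
  18) CAS  T1:  M=7  r_T1=6 ✓

counter = 7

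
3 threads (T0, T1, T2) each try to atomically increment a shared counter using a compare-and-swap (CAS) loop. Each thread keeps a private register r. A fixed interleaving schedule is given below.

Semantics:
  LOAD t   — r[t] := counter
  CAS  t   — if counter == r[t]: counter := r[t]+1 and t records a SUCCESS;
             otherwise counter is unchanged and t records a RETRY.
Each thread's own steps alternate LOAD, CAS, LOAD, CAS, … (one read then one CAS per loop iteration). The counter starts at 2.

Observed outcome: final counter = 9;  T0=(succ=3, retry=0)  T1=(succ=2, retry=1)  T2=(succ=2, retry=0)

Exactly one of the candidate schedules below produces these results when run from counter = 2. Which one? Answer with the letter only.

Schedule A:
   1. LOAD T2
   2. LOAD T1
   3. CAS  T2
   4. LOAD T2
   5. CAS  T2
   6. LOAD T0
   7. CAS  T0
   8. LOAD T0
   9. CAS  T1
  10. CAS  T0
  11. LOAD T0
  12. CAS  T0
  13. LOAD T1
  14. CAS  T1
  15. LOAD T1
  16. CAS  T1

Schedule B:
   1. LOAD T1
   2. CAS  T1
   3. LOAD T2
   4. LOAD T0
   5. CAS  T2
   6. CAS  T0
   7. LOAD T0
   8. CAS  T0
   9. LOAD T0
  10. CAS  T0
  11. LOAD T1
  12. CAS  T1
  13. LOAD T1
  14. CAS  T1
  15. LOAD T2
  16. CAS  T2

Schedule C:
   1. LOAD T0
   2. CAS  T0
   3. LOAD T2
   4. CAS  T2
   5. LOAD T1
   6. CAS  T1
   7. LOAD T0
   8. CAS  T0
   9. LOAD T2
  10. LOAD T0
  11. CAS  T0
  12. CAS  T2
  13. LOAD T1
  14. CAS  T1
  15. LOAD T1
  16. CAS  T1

A

Tracing schedule A:
   1) LOAD T2:  M=2  r_T2=2
   2) LOAD T1:  M=2  r_T1=2
   3) CAS  T2:  M=3  r_T2=2 ✓
   4) LOAD T2:  M=3  r_T2=3
   5) CAS  T2:  M=4  r_T2=3 ✓
   6) LOAD T0:  M=4  r_T0=4
   7) CAS  T0:  M=5  r_T0=4 ✓
   8) LOAD T0:  M=5  r_T0=5
   9) CAS  T1:  M=5  r_T1=2 ✗
  10) CAS  T0:  M=6  r_T0=5 ✓
  11) LOAD T0:  M=6  r_T0=6
  12) CAS  T0:  M=7  r_T0=6 ✓
  13) LOAD T1:  M=7  r_T1=7
  14) CAS  T1:  M=8  r_T1=7 ✓
  15) LOAD T1:  M=8  r_T1=8
  16) CAS  T1:  M=9  r_T1=8 ✓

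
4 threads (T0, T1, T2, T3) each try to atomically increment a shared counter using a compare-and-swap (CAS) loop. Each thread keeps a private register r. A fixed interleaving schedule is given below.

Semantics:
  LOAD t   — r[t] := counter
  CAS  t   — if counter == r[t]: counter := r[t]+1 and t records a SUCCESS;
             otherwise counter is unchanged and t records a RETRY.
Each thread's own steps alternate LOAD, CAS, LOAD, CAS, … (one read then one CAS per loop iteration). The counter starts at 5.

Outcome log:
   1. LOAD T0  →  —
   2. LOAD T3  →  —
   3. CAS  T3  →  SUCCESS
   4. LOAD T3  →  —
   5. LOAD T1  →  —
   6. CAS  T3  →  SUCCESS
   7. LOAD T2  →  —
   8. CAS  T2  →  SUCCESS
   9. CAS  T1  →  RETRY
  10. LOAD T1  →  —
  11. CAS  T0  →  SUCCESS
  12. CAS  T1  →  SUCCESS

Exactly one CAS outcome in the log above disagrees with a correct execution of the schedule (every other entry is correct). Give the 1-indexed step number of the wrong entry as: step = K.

Re-executing:
T0 LOAD — after: cnt=5, r=5 — load
T3 LOAD — after: cnt=5, r=5 — load
T3 CAS — after: cnt=6, r=5 — ok
T3 LOAD — after: cnt=6, r=6 — load
T1 LOAD — after: cnt=6, r=6 — load
T3 CAS — after: cnt=7, r=6 — ok
T2 LOAD — after: cnt=7, r=7 — load
T2 CAS — after: cnt=8, r=7 — ok
T1 CAS — after: cnt=8, r=6 — retry
T1 LOAD — after: cnt=8, r=8 — load
T0 CAS — after: cnt=8, r=5 — retry
T1 CAS — after: cnt=9, r=8 — ok
Mismatch at 11.

step = 11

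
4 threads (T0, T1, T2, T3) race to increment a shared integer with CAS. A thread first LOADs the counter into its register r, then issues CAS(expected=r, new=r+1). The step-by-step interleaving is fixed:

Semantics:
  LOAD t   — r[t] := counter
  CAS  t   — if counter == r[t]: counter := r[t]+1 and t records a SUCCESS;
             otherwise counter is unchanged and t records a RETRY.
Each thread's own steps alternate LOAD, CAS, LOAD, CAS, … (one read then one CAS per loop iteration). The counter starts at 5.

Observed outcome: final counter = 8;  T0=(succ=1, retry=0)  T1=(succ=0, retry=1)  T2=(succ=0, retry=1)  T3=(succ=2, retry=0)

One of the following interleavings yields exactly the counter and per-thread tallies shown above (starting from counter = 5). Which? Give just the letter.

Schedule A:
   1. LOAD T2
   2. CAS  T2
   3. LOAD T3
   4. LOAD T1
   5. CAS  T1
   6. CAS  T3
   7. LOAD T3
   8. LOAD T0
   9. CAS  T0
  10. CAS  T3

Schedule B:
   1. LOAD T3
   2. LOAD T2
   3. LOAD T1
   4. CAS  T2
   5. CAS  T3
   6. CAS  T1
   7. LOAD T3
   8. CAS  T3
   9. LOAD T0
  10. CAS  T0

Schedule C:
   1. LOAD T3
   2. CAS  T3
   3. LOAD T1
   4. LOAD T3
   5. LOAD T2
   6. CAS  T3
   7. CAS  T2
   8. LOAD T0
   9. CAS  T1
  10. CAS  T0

C

Run C:
step 1: T3 LOAD ⇒ load; ctr=5 reg=5
step 2: T3 CAS ⇒ ok; ctr=6 reg=5
step 3: T1 LOAD ⇒ load; ctr=6 reg=6
step 4: T3 LOAD ⇒ load; ctr=6 reg=6
step 5: T2 LOAD ⇒ load; ctr=6 reg=6
step 6: T3 CAS ⇒ ok; ctr=7 reg=6
step 7: T2 CAS ⇒ retry; ctr=7 reg=6
step 8: T0 LOAD ⇒ load; ctr=7 reg=7
step 9: T1 CAS ⇒ retry; ctr=7 reg=6
step 10: T0 CAS ⇒ ok; ctr=8 reg=7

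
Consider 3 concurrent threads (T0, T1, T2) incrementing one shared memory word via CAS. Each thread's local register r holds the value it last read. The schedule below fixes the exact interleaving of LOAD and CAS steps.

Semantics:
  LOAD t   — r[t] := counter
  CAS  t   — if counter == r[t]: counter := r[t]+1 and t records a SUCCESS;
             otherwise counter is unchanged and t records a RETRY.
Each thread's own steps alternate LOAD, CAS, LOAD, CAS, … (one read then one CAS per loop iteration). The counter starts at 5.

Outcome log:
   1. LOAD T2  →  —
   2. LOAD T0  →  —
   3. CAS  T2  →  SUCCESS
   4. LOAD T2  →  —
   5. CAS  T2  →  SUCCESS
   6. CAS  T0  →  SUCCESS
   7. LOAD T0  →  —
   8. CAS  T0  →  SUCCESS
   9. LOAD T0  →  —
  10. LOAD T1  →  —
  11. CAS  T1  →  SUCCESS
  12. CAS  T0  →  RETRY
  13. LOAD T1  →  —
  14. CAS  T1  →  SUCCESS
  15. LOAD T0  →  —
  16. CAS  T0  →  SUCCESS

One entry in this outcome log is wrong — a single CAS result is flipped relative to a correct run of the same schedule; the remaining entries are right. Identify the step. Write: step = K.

Reference trace:
[1] T2.load  rd  (counter 5, T2.r 5)
[2] T0.load  rd  (counter 5, T0.r 5)
[3] T2.cas  hit  (counter 6, T2.r 5)
[4] T2.load  rd  (counter 6, T2.r 6)
[5] T2.cas  hit  (counter 7, T2.r 6)
[6] T0.cas  miss  (counter 7, T0.r 5)
[7] T0.load  rd  (counter 7, T0.r 7)
[8] T0.cas  hit  (counter 8, T0.r 7)
[9] T0.load  rd  (counter 8, T0.r 8)
[10] T1.load  rd  (counter 8, T1.r 8)
[11] T1.cas  hit  (counter 9, T1.r 8)
[12] T0.cas  miss  (counter 9, T0.r 8)
[13] T1.load  rd  (counter 9, T1.r 9)
[14] T1.cas  hit  (counter 10, T1.r 9)
[15] T0.load  rd  (counter 10, T0.r 10)
[16] T0.cas  hit  (counter 11, T0.r 10)
Flip is step 6.

step = 6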